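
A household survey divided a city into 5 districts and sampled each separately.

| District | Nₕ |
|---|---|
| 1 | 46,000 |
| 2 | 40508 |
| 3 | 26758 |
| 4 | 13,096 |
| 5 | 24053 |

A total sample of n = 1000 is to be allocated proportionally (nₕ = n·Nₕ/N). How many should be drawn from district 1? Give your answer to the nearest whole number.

306

N = 46000 + 40508 + 26758 + 13096 + 24053 = 150415.
n_1 = 1000·46000/150415 = 305.821... → 306.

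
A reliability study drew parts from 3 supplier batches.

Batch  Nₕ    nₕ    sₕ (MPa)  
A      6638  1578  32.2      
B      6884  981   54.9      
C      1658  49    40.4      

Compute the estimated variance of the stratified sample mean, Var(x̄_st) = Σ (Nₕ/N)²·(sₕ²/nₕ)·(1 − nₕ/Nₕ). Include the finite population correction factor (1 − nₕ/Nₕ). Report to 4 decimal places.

N = 15180; Wₕ = Nₕ/N.
batch A: (6638/15180)²·32.2²/1578·(1 − 1578/6638) = 0.0957743
batch B: (6884/15180)²·54.9²/981·(1 − 981/6884) = 0.5418085
batch C: (1658/15180)²·40.4²/49·(1 − 49/1658) = 0.3856237
Sum = 1.0232064 → 1.0232.

1.0232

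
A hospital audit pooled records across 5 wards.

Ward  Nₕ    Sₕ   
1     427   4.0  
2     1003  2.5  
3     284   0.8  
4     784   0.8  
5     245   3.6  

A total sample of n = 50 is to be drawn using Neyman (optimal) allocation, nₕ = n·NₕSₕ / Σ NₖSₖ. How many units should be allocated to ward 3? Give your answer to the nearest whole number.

2

1: NₕSₕ = 427·4.0 = 1708
2: NₕSₕ = 1003·2.5 = 2507.5
3: NₕSₕ = 284·0.8 = 227.2
4: NₕSₕ = 784·0.8 = 627.2
5: NₕSₕ = 245·3.6 = 882
Σ NₕSₕ = 5951.9.
n_3 = 50·227.2/5951.9 = 1.909... → 2.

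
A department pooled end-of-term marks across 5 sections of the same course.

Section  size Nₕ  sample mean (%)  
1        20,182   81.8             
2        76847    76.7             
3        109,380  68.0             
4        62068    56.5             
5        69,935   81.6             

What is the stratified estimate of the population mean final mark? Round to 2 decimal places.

N = 338412; weights Wₕ = Nₕ/N = (0.0596, 0.2271, 0.3232, 0.1834, 0.2067).
x̄_st = Σ Wₕ·x̄ₕ = 0.0596·81.8 + 0.2271·76.7 + 0.3232·68.0 + 0.1834·56.5 + 0.2067·81.6 ≈ 71.4999...
→ 71.50.

71.50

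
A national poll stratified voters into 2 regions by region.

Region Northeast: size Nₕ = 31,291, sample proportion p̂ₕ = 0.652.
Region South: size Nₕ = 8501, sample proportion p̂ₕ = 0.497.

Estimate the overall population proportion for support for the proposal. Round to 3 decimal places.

0.619

N = 31291 + 8501 = 39792.
Overall proportion = Σ (Nₕ/N)·p̂ₕ.
Σ Nₕp̂ₕ = 20401.732 + 4224.997 = 24626.729.
24626.729 / 39792 = 0.61889... → 0.619.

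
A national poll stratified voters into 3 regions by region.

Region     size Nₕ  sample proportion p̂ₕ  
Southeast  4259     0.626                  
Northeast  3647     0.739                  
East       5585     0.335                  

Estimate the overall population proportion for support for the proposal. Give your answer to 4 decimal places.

N = 4259 + 3647 + 5585 = 13491.
Overall proportion = Σ (Nₕ/N)·p̂ₕ.
Σ Nₕp̂ₕ = 2666.134 + 2695.133 + 1870.975 = 7232.242.
7232.242 / 13491 = 0.536079... → 0.5361.

0.5361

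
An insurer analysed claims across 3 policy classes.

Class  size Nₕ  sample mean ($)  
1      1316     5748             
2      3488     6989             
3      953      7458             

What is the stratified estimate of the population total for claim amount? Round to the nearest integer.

1: 1316·5748 = 7564368
2: 3488·6989 = 24377632
3: 953·7458 = 7107474
τ̂ = Σ Nₕx̄ₕ = 39049474.

39049474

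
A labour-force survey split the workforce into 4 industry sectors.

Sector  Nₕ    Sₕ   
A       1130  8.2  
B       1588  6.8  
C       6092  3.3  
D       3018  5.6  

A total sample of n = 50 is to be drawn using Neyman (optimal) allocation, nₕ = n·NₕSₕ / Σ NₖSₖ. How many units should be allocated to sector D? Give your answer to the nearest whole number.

15

Σ NₕSₕ = 1130·8.2 + 1588·6.8 + 6092·3.3 + 3018·5.6 = 57068.8.
Share for D: 16900.8/57068.8 = 0.29615.
n_D = 50 × 0.29615 = 14.807... → 15.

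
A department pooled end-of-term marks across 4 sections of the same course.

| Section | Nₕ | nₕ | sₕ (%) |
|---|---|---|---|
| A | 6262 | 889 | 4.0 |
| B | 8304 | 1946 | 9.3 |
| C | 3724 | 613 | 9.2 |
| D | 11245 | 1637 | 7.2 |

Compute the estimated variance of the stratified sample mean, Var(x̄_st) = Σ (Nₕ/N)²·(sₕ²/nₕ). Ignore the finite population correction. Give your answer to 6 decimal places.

N = 29535. Term for each stratum: Wₕ²sₕ²/nₕ.
Var(x̄_st) = 0.000809041 + 0.003513369 + 0.002195132 + 0.004590514 = 0.011108055 → 0.011108.

0.011108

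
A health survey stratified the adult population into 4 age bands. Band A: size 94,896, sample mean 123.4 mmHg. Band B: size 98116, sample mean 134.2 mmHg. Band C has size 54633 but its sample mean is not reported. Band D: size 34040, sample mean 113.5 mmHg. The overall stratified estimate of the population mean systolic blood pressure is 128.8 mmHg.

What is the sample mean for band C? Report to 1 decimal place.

138.0

N = 94896 + 98116 + 54633 + 34040 = 281685.
Overall total = μ·N = 128.8·281685 = 36281028.
Subtract the known strata: 94896·123.4 + 98116·134.2 + 34040·113.5 = 28740873.6.
Remaining total for band C: 36281028 − 28740873.6 = 7540154.4.
Divide by its size: 7540154.4 / 54633 = 138.015... → 138.0.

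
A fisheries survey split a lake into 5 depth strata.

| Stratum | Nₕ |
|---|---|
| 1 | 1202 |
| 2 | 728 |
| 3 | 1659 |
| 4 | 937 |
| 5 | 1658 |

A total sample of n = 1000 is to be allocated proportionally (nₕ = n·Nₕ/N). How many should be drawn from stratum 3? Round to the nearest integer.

268

Share of stratum 3 = 1659/6184 = 0.26827.
Allocate 1000 × 0.26827 = 268.273... → 268.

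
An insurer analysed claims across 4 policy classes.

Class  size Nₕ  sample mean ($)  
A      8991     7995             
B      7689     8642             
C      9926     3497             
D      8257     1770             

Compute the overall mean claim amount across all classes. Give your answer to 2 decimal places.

5382.71

N = 34863; weights Wₕ = Nₕ/N = (0.2579, 0.2205, 0.2847, 0.2368).
x̄_st = Σ Wₕ·x̄ₕ = 0.2579·7995 + 0.2205·8642 + 0.2847·3497 + 0.2368·1770 ≈ 5382.7122...
→ 5382.71.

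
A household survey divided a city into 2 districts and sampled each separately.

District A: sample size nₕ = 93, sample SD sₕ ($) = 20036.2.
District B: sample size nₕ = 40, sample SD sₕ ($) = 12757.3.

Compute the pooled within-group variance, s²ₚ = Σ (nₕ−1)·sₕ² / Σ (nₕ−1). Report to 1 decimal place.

330385770.9

Degrees of freedom: 92 + 39 = 131.
Σ(nₕ−1)sₕ² = 92·401449310.44 + 39·162748703.29 = 43280535988.79.
s²ₚ = 43280535988.79 / 131 = 330385770.907... → 330385770.9.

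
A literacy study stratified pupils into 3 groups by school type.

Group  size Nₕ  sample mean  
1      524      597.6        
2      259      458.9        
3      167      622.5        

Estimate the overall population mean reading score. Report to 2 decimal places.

564.16

N = 950; weights Wₕ = Nₕ/N = (0.5516, 0.2726, 0.1758).
x̄_st = Σ Wₕ·x̄ₕ = 0.5516·597.6 + 0.2726·458.9 + 0.1758·622.5 ≈ 564.1632...
→ 564.16.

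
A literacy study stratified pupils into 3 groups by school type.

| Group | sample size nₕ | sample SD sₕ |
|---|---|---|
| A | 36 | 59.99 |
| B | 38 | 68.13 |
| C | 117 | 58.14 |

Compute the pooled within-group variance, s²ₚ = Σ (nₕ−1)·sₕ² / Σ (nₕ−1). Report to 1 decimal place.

Degrees of freedom: 35 + 37 + 116 = 188.
Σ(nₕ−1)sₕ² = 35·3598.8001 + 37·4641.6969 + 116·3380.2596 = 689810.9024.
s²ₚ = 689810.9024 / 188 = 3669.207... → 3669.2.

3669.2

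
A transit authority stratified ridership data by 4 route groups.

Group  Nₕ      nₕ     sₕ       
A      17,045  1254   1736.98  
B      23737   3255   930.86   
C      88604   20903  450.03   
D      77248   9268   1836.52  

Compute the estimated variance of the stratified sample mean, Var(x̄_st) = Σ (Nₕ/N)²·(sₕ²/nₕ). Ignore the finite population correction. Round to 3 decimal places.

N = 206634; Wₕ = Nₕ/N.
group A: (17045/206634)²·1736.98²/1254 = 16.371277
group B: (23737/206634)²·930.86²/3255 = 3.512900
group C: (88604/206634)²·450.03²/20903 = 1.781465
group D: (77248/206634)²·1836.52²/9268 = 50.859984
Sum = 72.525627 → 72.526.

72.526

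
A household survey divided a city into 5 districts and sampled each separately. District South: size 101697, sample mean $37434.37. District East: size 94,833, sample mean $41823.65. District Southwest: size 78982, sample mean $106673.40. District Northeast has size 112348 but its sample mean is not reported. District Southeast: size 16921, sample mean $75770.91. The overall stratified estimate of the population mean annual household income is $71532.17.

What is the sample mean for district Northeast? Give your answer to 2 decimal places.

Σ Nₕx̄ₕ = N·μ, so 112348·x̄_Northeast = 404781·71532.17 − (101697·37434.37 + 94833·41823.65 + 78982·106673.40 + 16921·75770.91).
= 28954863304.77 − 17480623373.25 = 11474239931.52.
x̄_Northeast = 11474239931.52 / 112348 = 102131.2345... → 102131.23.

102131.23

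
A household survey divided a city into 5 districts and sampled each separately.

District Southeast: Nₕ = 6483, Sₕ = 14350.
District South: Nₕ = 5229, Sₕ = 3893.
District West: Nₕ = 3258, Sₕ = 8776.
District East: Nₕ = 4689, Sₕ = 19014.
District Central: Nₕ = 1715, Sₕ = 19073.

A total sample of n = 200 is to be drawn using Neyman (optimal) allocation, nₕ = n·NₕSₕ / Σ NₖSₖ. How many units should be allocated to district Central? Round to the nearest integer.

Southeast: NₕSₕ = 6483·14350 = 93031050
South: NₕSₕ = 5229·3893 = 20356497
West: NₕSₕ = 3258·8776 = 28592208
East: NₕSₕ = 4689·19014 = 89156646
Central: NₕSₕ = 1715·19073 = 32710195
Σ NₕSₕ = 263846596.
n_Central = 200·32710195/263846596 = 24.795... → 25.

25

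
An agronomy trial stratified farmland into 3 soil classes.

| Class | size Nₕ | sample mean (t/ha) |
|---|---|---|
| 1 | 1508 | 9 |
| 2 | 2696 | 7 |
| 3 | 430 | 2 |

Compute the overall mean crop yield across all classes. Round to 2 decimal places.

x̄_st = (Σ Nₕx̄ₕ) / (Σ Nₕ) = (1508·9 + 2696·7 + 430·2) / 4634
= 33304 / 4634 = 7.1869... → 7.19.

7.19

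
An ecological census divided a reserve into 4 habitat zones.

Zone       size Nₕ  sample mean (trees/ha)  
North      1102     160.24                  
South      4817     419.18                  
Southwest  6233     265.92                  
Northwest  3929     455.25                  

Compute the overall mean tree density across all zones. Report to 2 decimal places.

350.84

x̄_st = (Σ Nₕx̄ₕ) / (Σ Nₕ) = (1102·160.24 + 4817·419.18 + 6233·265.92 + 3929·455.25) / 16081
= 5641931.15 / 16081 = 350.8445... → 350.84.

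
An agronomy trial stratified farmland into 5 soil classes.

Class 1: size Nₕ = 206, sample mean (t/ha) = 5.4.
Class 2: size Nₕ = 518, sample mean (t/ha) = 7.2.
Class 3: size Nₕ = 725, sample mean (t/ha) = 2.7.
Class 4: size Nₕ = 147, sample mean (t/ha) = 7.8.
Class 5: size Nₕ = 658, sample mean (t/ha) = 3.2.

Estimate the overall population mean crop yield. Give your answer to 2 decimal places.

4.46

N = 206 + 518 + 725 + 147 + 658 = 2254.
Overall mean = Σ (Nₕ/N)·x̄ₕ — weight by population share, not a simple average.
Σ Nₕx̄ₕ = 206·5.4 + 518·7.2 + 725·2.7 + 147·7.8 + 658·3.2 = 1112.4 + 3729.6 + 1957.5 + 1146.6 + 2105.6 = 10051.7.
Divide by N: 10051.7 / 2254 = 4.4595... → 4.46.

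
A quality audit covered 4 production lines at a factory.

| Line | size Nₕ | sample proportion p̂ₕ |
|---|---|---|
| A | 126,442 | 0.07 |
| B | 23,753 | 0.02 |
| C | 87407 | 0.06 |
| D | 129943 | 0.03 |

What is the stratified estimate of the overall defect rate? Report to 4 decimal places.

N = 126442 + 23753 + 87407 + 129943 = 367545.
Overall proportion = Σ (Nₕ/N)·p̂ₕ.
Σ Nₕp̂ₕ = 8850.94 + 475.06 + 5244.42 + 3898.29 = 18468.71.
18468.71 / 367545 = 0.050249... → 0.0502.

0.0502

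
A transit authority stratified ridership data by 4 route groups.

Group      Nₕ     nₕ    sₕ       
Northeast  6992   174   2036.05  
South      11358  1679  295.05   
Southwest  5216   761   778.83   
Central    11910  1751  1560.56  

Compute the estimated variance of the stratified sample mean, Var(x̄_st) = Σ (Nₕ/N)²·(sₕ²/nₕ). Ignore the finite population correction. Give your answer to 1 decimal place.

1104.8

N = 35476; Wₕ = Nₕ/N.
group Northeast: (6992/35476)²·2036.05²/174 = 925.4675
group South: (11358/35476)²·295.05²/1679 = 5.3147
group Southwest: (5216/35476)²·778.83²/761 = 17.2308
group Central: (11910/35476)²·1560.56²/1751 = 156.7578
Sum = 1104.7708 → 1104.8.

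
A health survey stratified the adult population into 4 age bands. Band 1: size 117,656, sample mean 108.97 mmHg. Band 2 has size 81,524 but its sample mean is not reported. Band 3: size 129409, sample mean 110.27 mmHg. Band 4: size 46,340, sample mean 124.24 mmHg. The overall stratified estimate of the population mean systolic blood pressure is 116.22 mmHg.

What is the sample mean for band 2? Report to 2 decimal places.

N = 117656 + 81524 + 129409 + 46340 = 374929.
Overall total = μ·N = 116.22·374929 = 43574248.38.
Subtract the known strata: 117656·108.97 + 129409·110.27 + 46340·124.24 = 32848186.35.
Remaining total for band 2: 43574248.38 − 32848186.35 = 10726062.03.
Divide by its size: 10726062.03 / 81524 = 131.5694... → 131.57.

131.57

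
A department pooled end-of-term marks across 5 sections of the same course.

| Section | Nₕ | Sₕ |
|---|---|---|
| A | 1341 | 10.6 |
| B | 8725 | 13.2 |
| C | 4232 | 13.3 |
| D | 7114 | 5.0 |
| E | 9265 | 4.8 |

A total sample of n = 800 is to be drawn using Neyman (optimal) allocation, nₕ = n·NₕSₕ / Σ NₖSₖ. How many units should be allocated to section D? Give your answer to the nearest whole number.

Σ NₕSₕ = 1341·10.6 + 8725·13.2 + 4232·13.3 + 7114·5.0 + 9265·4.8 = 265712.2.
Share for D: 35570/265712.2 = 0.13387.
n_D = 800 × 0.13387 = 107.093... → 107.

107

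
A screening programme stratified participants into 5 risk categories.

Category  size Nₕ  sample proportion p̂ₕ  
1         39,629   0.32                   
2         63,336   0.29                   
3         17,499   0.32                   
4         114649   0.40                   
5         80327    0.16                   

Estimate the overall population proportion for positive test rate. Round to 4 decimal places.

N = 39629 + 63336 + 17499 + 114649 + 80327 = 315440.
Overall proportion = Σ (Nₕ/N)·p̂ₕ.
Σ Nₕp̂ₕ = 12681.28 + 18367.44 + 5599.68 + 45859.6 + 12852.32 = 95360.32.
95360.32 / 315440 = 0.302309... → 0.3023.

0.3023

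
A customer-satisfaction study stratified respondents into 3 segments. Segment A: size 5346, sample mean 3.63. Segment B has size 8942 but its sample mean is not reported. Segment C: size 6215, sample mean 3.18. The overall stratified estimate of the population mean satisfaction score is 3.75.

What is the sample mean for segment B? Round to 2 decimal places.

Σ Nₕx̄ₕ = N·μ, so 8942·x̄_B = 20503·3.75 − (5346·3.63 + 6215·3.18).
= 76886.25 − 39169.68 = 37716.57.
x̄_B = 37716.57 / 8942 = 4.2179... → 4.22.

4.22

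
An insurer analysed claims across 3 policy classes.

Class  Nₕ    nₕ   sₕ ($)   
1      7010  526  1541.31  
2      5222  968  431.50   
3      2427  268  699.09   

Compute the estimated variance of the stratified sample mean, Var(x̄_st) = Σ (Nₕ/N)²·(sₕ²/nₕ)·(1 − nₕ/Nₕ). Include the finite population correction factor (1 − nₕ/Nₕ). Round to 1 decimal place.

1019.7

N = 14659. Term for each stratum: Wₕ²sₕ²/nₕ·(1−nₕ/Nₕ).
Var(x̄_st) = 955.3150 + 19.8844 + 44.4677 = 1019.6671 → 1019.7.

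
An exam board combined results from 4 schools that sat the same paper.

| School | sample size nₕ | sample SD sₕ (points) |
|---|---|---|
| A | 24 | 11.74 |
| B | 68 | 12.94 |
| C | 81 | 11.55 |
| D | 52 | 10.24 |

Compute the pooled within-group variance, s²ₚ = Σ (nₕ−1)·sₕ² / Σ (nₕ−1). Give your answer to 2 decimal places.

137.60

A: (24−1)·11.74² = 23·137.8276 = 3170.0348
B: (68−1)·12.94² = 67·167.4436 = 11218.7212
C: (81−1)·11.55² = 80·133.4025 = 10672.2
D: (52−1)·10.24² = 51·104.8576 = 5347.7376
Numerator = 30408.6936; denominator = Σ(nₕ−1) = 221.
s²ₚ = 30408.6936/221 = 137.5959... → 137.60.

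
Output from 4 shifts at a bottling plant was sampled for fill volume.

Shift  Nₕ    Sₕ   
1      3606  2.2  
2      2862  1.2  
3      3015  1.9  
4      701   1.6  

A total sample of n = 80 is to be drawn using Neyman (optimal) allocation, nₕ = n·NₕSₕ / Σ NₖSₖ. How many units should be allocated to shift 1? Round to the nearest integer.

35

1: NₕSₕ = 3606·2.2 = 7933.2
2: NₕSₕ = 2862·1.2 = 3434.4
3: NₕSₕ = 3015·1.9 = 5728.5
4: NₕSₕ = 701·1.6 = 1121.6
Σ NₕSₕ = 18217.7.
n_1 = 80·7933.2/18217.7 = 34.837... → 35.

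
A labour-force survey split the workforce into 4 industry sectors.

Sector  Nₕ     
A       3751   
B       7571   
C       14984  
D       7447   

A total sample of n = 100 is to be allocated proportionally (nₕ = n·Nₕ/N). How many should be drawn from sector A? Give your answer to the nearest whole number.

Share of sector A = 3751/33753 = 0.11113.
Allocate 100 × 0.11113 = 11.113... → 11.

11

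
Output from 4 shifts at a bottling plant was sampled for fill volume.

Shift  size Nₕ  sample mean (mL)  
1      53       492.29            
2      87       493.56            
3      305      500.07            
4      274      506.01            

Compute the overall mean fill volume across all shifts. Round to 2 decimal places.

N = 53 + 87 + 305 + 274 = 719.
Overall mean = Σ (Nₕ/N)·x̄ₕ — weight by population share, not a simple average.
Σ Nₕx̄ₕ = 53·492.29 + 87·493.56 + 305·500.07 + 274·506.01 = 26091.37 + 42939.72 + 152521.35 + 138646.74 = 360199.18.
Divide by N: 360199.18 / 719 = 500.9724... → 500.97.

500.97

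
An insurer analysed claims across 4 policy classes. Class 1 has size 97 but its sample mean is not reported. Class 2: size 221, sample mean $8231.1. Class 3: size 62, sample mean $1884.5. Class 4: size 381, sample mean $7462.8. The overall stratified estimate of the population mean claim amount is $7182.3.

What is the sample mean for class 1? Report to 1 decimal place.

N = 97 + 221 + 62 + 381 = 761.
Overall total = μ·N = 7182.3·761 = 5465730.3.
Subtract the known strata: 221·8231.1 + 62·1884.5 + 381·7462.8 = 4779238.9.
Remaining total for class 1: 5465730.3 − 4779238.9 = 686491.4.
Divide by its size: 686491.4 / 97 = 7077.231... → 7077.2.

7077.2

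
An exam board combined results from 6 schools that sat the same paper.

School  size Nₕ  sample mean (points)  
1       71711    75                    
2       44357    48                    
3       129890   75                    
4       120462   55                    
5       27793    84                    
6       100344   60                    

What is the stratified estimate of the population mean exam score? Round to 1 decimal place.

65.2

x̄_st = (Σ Nₕx̄ₕ) / (Σ Nₕ) = (71711·75 + 44357·48 + 129890·75 + 120462·55 + 27793·84 + 100344·60) / 494557
= 32229873 / 494557 = 65.169... → 65.2.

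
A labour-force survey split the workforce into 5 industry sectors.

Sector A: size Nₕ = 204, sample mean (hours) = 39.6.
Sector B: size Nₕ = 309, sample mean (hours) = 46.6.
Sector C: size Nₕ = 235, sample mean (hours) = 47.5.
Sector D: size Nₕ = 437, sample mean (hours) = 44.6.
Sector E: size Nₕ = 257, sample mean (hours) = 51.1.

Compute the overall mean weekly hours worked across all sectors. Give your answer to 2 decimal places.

45.95

N = 204 + 309 + 235 + 437 + 257 = 1442.
Weight each subgroup mean by Nₕ/N and sum.
Σ Nₕx̄ₕ = 204·39.6 + 309·46.6 + 235·47.5 + 437·44.6 + 257·51.1 = 8078.4 + 14399.4 + 11162.5 + 19490.2 + 13132.7 = 66263.2.
Divide by N: 66263.2 / 1442 = 45.9523... → 45.95.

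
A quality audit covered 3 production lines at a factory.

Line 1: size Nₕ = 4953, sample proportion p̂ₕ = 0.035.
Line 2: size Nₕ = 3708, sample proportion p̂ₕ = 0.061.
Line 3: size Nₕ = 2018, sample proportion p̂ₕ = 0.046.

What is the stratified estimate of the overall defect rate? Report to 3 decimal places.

Wₕ = Nₕ/N with N = 10679: 0.4638, 0.3472, 0.1890.
p̂_st = 0.4638·0.035 + 0.3472·0.061 + 0.1890·0.046 ≈ 0.04611... → 0.046.

0.046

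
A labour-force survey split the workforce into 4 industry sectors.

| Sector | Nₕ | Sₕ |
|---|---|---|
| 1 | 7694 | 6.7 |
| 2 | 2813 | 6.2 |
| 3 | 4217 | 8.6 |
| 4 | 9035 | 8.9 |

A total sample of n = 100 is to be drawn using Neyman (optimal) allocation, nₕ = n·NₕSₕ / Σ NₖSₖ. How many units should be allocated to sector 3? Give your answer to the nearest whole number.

20

1: NₕSₕ = 7694·6.7 = 51549.8
2: NₕSₕ = 2813·6.2 = 17440.6
3: NₕSₕ = 4217·8.6 = 36266.2
4: NₕSₕ = 9035·8.9 = 80411.5
Σ NₕSₕ = 185668.1.
n_3 = 100·36266.2/185668.1 = 19.533... → 20.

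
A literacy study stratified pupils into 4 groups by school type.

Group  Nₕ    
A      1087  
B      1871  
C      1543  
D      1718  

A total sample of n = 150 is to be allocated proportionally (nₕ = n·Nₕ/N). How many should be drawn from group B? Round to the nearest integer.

Share of group B = 1871/6219 = 0.30085.
Allocate 150 × 0.30085 = 45.128... → 45.

45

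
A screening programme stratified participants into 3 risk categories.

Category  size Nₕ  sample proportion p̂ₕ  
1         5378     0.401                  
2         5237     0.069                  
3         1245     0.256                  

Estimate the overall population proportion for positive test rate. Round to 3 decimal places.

Wₕ = Nₕ/N with N = 11860: 0.4535, 0.4416, 0.1050.
p̂_st = 0.4535·0.401 + 0.4416·0.069 + 0.1050·0.256 ≈ 0.23918... → 0.239.

0.239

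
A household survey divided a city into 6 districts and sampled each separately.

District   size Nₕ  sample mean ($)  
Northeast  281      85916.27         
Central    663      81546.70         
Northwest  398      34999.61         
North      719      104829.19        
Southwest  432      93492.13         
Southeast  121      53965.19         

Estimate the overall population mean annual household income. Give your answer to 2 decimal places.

82030.74

x̄_st = (Σ Nₕx̄ₕ) / (Σ Nₕ) = (281·85916.27 + 663·81546.70 + 398·34999.61 + 719·104829.19 + 432·93492.13 + 121·53965.19) / 2614
= 214428354.51 / 2614 = 82030.7401... → 82030.74.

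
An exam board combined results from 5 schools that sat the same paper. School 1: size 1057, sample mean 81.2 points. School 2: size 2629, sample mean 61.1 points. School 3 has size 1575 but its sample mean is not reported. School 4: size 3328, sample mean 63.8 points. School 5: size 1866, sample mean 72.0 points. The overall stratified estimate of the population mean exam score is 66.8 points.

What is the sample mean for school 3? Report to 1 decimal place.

66.8

Σ Nₕx̄ₕ = N·μ, so 1575·x̄_3 = 10455·66.8 − (1057·81.2 + 2629·61.1 + 3328·63.8 + 1866·72.0).
= 698394 − 593138.7 = 105255.3.
x̄_3 = 105255.3 / 1575 = 66.829... → 66.8.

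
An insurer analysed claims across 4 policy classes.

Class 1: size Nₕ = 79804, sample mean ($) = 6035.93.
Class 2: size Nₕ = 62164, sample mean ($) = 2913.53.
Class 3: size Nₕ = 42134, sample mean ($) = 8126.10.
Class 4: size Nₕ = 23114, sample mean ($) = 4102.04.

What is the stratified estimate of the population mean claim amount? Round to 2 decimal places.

5308.51

x̄_st = (Σ Nₕx̄ₕ) / (Σ Nₕ) = (79804·6035.93 + 62164·2913.53 + 42134·8126.10 + 23114·4102.04) / 207216
= 1100007686.6 / 207216 = 5308.5075... → 5308.51.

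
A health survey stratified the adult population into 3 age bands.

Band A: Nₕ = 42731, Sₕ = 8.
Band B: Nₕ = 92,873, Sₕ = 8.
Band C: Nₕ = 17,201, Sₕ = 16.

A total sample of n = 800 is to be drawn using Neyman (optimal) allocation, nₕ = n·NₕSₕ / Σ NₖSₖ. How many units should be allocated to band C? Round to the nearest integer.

Σ NₕSₕ = 42731·8 + 92873·8 + 17201·16 = 1360048.
Share for C: 275216/1360048 = 0.20236.
n_C = 800 × 0.20236 = 161.886... → 162.

162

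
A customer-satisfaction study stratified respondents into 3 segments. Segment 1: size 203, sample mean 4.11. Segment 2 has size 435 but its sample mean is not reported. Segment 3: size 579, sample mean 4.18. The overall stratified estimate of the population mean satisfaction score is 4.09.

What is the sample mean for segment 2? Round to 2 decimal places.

3.96

Σ Nₕx̄ₕ = N·μ, so 435·x̄_2 = 1217·4.09 − (203·4.11 + 579·4.18).
= 4977.53 − 3254.55 = 1722.98.
x̄_2 = 1722.98 / 435 = 3.9609... → 3.96.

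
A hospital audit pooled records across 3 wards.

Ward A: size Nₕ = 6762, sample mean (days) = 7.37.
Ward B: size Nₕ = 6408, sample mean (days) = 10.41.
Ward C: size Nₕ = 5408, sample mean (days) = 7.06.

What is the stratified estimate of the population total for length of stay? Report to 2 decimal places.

154723.70

A: 6762·7.37 = 49835.94
B: 6408·10.41 = 66707.28
C: 5408·7.06 = 38180.48
τ̂ = Σ Nₕx̄ₕ = 154723.70.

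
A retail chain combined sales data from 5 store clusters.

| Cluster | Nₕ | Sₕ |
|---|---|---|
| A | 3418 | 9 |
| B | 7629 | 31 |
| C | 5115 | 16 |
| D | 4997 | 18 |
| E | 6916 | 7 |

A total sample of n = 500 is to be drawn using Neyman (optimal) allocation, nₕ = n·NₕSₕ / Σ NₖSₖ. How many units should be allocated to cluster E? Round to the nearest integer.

Σ NₕSₕ = 3418·9 + 7629·31 + 5115·16 + 4997·18 + 6916·7 = 487459.
Share for E: 48412/487459 = 0.09932.
n_E = 500 × 0.09932 = 49.658... → 50.

50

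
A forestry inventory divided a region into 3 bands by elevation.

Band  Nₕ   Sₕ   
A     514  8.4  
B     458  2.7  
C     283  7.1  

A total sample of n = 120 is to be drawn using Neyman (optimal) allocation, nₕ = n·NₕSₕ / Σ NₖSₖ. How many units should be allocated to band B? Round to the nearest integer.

A: NₕSₕ = 514·8.4 = 4317.6
B: NₕSₕ = 458·2.7 = 1236.6
C: NₕSₕ = 283·7.1 = 2009.3
Σ NₕSₕ = 7563.5.
n_B = 120·1236.6/7563.5 = 19.619... → 20.

20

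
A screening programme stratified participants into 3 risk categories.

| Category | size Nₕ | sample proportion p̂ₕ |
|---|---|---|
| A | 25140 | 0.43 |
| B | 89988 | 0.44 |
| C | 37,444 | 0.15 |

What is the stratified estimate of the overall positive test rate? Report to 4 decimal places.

0.3672

N = 25140 + 89988 + 37444 = 152572.
Overall proportion = Σ (Nₕ/N)·p̂ₕ.
Σ Nₕp̂ₕ = 10810.2 + 39594.72 + 5616.6 = 56021.52.
56021.52 / 152572 = 0.367181... → 0.3672.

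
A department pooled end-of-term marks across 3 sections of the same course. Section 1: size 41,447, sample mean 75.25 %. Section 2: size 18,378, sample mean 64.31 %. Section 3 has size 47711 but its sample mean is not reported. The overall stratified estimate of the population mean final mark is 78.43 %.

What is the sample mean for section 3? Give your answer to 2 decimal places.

86.63

Σ Nₕx̄ₕ = N·μ, so 47711·x̄_3 = 107536·78.43 − (41447·75.25 + 18378·64.31).
= 8434048.48 − 4300775.93 = 4133272.55.
x̄_3 = 4133272.55 / 47711 = 86.6314... → 86.63.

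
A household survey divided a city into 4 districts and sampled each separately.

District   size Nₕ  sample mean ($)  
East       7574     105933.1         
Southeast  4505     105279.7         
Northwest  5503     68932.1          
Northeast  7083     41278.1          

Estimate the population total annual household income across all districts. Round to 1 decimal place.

Estimate total by summing Nₕ·x̄ₕ over strata.
7574·105933.1 + 4505·105279.7 + 5503·68932.1 + 7083·41278.1 = 802337299.4 + 474285048.5 + 379333346.3 + 292372782.3 = 1948328476.5.

1948328476.5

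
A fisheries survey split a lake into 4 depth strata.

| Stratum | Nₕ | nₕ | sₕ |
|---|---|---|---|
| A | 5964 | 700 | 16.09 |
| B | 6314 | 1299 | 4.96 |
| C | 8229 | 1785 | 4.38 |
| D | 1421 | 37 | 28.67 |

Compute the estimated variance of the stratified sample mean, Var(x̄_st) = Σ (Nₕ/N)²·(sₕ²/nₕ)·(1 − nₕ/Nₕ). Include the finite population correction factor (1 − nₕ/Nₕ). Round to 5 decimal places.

N = 21928; Wₕ = Nₕ/N.
stratum A: (5964/21928)²·16.09²/700·(1 − 700/5964) = 0.02414735
stratum B: (6314/21928)²·4.96²/1299·(1 − 1299/6314) = 0.00124719
stratum C: (8229/21928)²·4.38²/1785·(1 − 1785/8229) = 0.00118526
stratum D: (1421/21928)²·28.67²/37·(1 − 37/1421) = 0.09086273
Sum = 0.11744253 → 0.11744.

0.11744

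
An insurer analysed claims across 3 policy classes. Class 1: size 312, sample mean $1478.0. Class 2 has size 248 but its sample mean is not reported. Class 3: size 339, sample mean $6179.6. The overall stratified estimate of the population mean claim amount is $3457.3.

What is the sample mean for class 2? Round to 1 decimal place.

N = 312 + 248 + 339 = 899.
Overall total = μ·N = 3457.3·899 = 3108112.7.
Subtract the known strata: 312·1478.0 + 339·6179.6 = 2556020.4.
Remaining total for class 2: 3108112.7 − 2556020.4 = 552092.3.
Divide by its size: 552092.3 / 248 = 2226.179... → 2226.2.

2226.2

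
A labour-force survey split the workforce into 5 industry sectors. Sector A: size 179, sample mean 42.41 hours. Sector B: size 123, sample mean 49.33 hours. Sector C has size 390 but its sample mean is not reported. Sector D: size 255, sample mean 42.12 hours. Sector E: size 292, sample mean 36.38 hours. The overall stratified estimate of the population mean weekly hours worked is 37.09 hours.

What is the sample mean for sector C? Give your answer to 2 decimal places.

28.03

N = 179 + 123 + 390 + 255 + 292 = 1239.
Overall total = μ·N = 37.09·1239 = 45954.51.
Subtract the known strata: 179·42.41 + 123·49.33 + 255·42.12 + 292·36.38 = 35022.54.
Remaining total for sector C: 45954.51 − 35022.54 = 10931.97.
Divide by its size: 10931.97 / 390 = 28.0307... → 28.03.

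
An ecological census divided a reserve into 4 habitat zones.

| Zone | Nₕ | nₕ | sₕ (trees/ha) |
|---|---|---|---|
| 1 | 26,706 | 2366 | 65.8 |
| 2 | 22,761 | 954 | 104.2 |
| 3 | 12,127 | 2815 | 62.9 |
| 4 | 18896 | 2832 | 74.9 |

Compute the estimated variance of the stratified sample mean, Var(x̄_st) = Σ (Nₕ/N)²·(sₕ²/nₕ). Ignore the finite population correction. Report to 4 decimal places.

N = 80490; Wₕ = Nₕ/N.
zone 1: (26706/80490)²·65.8²/2366 = 0.2014517
zone 2: (22761/80490)²·104.2²/954 = 0.9100932
zone 3: (12127/80490)²·62.9²/2815 = 0.0319040
zone 4: (18896/80490)²·74.9²/2832 = 0.1091758
Sum = 1.2526247 → 1.2526.

1.2526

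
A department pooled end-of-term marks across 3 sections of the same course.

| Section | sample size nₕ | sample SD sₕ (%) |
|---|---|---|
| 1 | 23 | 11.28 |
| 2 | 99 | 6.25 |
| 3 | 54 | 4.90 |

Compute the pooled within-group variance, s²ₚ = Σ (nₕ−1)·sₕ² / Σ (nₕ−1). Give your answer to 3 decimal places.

45.664

Degrees of freedom: 22 + 98 + 53 = 173.
Σ(nₕ−1)sₕ² = 22·127.2384 + 98·39.0625 + 53·24.01 = 7899.8998.
s²ₚ = 7899.8998 / 173 = 45.66416... → 45.664.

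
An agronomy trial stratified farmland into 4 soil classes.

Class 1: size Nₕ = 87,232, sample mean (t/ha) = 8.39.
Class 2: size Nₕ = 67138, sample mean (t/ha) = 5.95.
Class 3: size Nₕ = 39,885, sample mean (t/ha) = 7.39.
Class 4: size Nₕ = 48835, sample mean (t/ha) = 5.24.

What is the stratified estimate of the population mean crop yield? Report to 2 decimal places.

6.92

N = 87232 + 67138 + 39885 + 48835 = 243090.
Weight each subgroup mean by Nₕ/N and sum.
Σ Nₕx̄ₕ = 87232·8.39 + 67138·5.95 + 39885·7.39 + 48835·5.24 = 731876.48 + 399471.1 + 294750.15 + 255895.4 = 1681993.13.
Divide by N: 1681993.13 / 243090 = 6.9192... → 6.92.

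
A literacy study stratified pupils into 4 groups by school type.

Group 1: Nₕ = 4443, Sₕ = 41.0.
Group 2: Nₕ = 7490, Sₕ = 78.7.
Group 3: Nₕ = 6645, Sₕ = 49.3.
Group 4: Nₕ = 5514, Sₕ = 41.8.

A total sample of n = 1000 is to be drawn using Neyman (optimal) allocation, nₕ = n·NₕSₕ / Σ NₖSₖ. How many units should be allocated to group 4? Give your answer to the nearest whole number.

173

1: NₕSₕ = 4443·41.0 = 182163
2: NₕSₕ = 7490·78.7 = 589463
3: NₕSₕ = 6645·49.3 = 327598.5
4: NₕSₕ = 5514·41.8 = 230485.2
Σ NₕSₕ = 1329709.7.
n_4 = 1000·230485.2/1329709.7 = 173.335... → 173.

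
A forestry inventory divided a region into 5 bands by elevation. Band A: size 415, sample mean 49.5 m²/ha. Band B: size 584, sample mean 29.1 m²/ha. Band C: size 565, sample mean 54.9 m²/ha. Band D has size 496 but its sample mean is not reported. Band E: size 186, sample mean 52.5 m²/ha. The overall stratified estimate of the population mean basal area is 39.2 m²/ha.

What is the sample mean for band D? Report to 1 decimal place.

N = 415 + 584 + 565 + 496 + 186 = 2246.
Overall total = μ·N = 39.2·2246 = 88043.2.
Subtract the known strata: 415·49.5 + 584·29.1 + 565·54.9 + 186·52.5 = 78320.4.
Remaining total for band D: 88043.2 − 78320.4 = 9722.8.
Divide by its size: 9722.8 / 496 = 19.602... → 19.6.

19.6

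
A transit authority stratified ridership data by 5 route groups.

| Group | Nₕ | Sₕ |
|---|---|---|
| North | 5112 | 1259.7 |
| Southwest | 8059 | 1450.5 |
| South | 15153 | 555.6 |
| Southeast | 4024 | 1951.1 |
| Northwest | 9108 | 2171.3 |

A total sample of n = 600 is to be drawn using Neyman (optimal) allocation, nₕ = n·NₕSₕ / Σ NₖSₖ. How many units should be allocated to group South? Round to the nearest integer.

93

North: NₕSₕ = 5112·1259.7 = 6439586.4
Southwest: NₕSₕ = 8059·1450.5 = 11689579.5
South: NₕSₕ = 15153·555.6 = 8419006.8
Southeast: NₕSₕ = 4024·1951.1 = 7851226.4
Northwest: NₕSₕ = 9108·2171.3 = 19776200.4
Σ NₕSₕ = 54175599.5.
n_South = 600·8419006.8/54175599.5 = 93.241... → 93.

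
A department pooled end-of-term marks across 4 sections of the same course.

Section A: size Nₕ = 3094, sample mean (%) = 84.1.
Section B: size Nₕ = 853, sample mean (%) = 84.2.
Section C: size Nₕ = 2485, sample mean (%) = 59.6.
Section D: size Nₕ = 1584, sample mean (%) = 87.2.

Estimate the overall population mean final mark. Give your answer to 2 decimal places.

77.13

N = 3094 + 853 + 2485 + 1584 = 8016.
Weight each subgroup mean by Nₕ/N and sum.
Σ Nₕx̄ₕ = 3094·84.1 + 853·84.2 + 2485·59.6 + 1584·87.2 = 260205.4 + 71822.6 + 148106 + 138124.8 = 618258.8.
Divide by N: 618258.8 / 8016 = 77.1281... → 77.13.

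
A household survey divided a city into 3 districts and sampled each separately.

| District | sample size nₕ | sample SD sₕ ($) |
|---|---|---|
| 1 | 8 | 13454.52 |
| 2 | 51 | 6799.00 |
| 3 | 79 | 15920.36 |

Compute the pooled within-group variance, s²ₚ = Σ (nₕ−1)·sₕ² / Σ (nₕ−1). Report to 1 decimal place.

172949645.1

Degrees of freedom: 7 + 50 + 78 = 135.
Σ(nₕ−1)sₕ² = 7·181024108.4304 + 50·46226401 + 78·253457862.5296 = 23348202086.3216.
s²ₚ = 23348202086.3216 / 135 = 172949645.084... → 172949645.1.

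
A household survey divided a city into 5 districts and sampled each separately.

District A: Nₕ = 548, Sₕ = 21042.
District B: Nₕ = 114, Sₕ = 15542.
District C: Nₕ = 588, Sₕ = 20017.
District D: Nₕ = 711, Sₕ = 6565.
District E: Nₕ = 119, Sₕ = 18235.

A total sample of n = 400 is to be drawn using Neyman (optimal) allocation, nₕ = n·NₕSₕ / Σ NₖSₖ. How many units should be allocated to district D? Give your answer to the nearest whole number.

Σ NₕSₕ = 548·21042 + 114·15542 + 588·20017 + 711·6565 + 119·18235 = 31910480.
Share for D: 4667715/31910480 = 0.14628.
n_D = 400 × 0.14628 = 58.510... → 59.

59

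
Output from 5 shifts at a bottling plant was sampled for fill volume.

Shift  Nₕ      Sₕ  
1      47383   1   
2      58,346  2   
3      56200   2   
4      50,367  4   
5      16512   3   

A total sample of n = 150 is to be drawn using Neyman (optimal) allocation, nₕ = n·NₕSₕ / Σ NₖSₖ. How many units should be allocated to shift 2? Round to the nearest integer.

1: NₕSₕ = 47383·1 = 47383
2: NₕSₕ = 58346·2 = 116692
3: NₕSₕ = 56200·2 = 112400
4: NₕSₕ = 50367·4 = 201468
5: NₕSₕ = 16512·3 = 49536
Σ NₕSₕ = 527479.
n_2 = 150·116692/527479 = 33.184... → 33.

33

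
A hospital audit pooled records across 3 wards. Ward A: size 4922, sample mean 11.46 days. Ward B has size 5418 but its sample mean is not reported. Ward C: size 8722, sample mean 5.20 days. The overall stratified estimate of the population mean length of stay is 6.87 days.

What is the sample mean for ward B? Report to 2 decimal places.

N = 4922 + 5418 + 8722 = 19062.
Overall total = μ·N = 6.87·19062 = 130955.94.
Subtract the known strata: 4922·11.46 + 8722·5.20 = 101760.52.
Remaining total for ward B: 130955.94 − 101760.52 = 29195.42.
Divide by its size: 29195.42 / 5418 = 5.3886... → 5.39.

5.39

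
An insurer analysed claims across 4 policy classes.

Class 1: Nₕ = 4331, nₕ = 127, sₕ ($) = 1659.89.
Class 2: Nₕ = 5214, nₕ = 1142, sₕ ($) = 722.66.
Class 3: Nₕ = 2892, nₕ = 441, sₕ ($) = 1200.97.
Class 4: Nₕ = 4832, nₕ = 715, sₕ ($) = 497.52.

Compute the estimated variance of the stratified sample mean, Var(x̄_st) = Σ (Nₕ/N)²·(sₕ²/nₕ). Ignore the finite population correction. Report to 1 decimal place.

1525.1

N = 17269. Term for each stratum: Wₕ²sₕ²/nₕ.
Var(x̄_st) = 1364.5733 + 41.6879 + 91.7250 + 27.1041 = 1525.0903 → 1525.1.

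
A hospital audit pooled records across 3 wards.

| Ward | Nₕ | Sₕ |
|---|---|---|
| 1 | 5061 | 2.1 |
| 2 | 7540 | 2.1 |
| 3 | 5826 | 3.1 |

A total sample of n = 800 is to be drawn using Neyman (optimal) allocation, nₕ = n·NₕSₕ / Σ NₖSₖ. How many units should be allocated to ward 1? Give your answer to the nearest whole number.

1: NₕSₕ = 5061·2.1 = 10628.1
2: NₕSₕ = 7540·2.1 = 15834
3: NₕSₕ = 5826·3.1 = 18060.6
Σ NₕSₕ = 44522.7.
n_1 = 800·10628.1/44522.7 = 190.970... → 191.

191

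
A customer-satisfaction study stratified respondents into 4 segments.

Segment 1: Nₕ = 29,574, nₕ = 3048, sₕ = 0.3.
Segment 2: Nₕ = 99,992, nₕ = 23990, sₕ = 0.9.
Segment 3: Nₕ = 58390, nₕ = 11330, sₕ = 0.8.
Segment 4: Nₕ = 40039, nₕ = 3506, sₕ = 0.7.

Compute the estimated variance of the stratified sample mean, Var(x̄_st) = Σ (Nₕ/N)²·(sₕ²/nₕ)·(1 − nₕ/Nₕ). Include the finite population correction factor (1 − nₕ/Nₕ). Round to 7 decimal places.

N = 227995. Term for each stratum: Wₕ²sₕ²/nₕ·(1−nₕ/Nₕ).
Var(x̄_st) = 0.0000004456 + 0.0000049362 + 0.0000029860 + 0.0000039328 = 0.0000123006 → 0.0000123.

0.0000123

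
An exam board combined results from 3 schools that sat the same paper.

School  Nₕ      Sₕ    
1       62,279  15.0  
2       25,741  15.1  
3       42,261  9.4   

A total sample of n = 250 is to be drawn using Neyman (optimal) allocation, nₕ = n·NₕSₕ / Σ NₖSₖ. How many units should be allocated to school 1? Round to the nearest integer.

136

Σ NₕSₕ = 62279·15.0 + 25741·15.1 + 42261·9.4 = 1720127.5.
Share for 1: 934185/1720127.5 = 0.54309.
n_1 = 250 × 0.54309 = 135.773... → 136.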